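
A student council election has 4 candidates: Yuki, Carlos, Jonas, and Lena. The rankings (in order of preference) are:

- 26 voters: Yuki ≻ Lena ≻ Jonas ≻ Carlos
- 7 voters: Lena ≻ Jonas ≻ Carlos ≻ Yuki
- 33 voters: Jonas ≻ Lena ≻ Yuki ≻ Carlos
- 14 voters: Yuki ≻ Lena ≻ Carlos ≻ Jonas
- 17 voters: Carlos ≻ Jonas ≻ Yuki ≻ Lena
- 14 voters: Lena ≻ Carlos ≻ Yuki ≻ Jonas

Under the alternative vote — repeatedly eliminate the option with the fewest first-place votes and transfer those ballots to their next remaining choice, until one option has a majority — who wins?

Round 1: Yuki 40, Carlos 17, Jonas 33, Lena 21. Eliminate Carlos.
Round 2: Yuki 40, Jonas 50, Lena 21. Eliminate Lena.
Round 3: Yuki 54, Jonas 57. Jonas has a majority.

Jonas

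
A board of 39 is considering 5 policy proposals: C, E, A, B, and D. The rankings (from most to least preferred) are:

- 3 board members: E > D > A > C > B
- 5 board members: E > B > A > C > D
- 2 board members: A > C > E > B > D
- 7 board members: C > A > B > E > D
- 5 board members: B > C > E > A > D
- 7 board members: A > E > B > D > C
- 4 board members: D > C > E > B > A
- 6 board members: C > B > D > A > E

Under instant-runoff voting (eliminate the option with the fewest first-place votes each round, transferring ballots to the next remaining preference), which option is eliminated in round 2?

Round 1: C 13, E 8, A 9, B 5, D 4. Eliminate D.
Round 2: C 17, E 8, A 9, B 5. Eliminate B.

B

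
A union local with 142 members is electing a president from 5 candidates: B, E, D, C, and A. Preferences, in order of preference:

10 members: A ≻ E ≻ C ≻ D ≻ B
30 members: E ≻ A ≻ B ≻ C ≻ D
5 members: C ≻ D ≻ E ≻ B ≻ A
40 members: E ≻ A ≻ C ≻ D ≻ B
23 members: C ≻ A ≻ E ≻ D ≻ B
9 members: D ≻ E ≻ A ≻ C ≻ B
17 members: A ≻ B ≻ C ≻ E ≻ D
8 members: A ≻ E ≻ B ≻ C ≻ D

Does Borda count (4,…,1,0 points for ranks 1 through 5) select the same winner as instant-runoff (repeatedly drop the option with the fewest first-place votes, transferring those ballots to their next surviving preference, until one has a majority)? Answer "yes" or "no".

Borda — scores: B 132, E 434, D 124, C 293, A 437. Winner: A.
Instant-runoff — R1 B 0, E 70, D 9, C 28, A 35 (B out); R2 E 70, D 9, C 28, A 35 (D out); R3 E 79, C 28, A 35 (E winner). Winner: E.
The two methods disagree.

no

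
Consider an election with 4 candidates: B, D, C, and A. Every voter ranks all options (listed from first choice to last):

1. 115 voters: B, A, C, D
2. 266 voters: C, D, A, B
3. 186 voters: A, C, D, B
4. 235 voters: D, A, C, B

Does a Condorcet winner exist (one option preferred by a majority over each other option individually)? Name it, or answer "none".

Checking pairwise contests:
D beats B 687–115.
C beats D 567–235.
A beats C 536–266.
D beats A 501–301.
Every option loses at least one head-to-head, so there is no Condorcet winner.

none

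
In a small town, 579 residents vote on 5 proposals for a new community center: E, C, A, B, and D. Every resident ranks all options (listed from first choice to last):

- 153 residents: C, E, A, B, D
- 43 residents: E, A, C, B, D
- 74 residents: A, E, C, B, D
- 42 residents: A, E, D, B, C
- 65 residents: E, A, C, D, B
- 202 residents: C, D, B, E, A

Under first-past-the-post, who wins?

C

First-place votes: E 108, C 355, A 116, B 0, D 0.
C has the most first-place votes.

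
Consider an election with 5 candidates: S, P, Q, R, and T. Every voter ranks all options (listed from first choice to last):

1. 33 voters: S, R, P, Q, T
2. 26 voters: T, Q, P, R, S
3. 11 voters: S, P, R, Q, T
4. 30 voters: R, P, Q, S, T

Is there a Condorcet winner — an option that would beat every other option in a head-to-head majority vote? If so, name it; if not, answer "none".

R

R vs S: 56–44 for R.
R vs P: 63–37 for R.
R vs Q: 74–26 for R.
R vs T: 74–26 for R.
R beats every other option head-to-head.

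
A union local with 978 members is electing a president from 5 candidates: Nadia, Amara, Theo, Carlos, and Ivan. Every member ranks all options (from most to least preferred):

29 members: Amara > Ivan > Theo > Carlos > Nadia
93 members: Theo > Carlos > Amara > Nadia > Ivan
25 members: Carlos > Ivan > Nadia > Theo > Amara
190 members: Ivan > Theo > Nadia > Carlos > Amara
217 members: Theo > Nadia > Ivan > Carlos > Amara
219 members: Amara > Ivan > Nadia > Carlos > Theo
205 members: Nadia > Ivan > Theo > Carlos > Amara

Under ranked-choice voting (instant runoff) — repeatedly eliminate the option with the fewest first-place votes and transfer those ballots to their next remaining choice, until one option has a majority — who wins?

Round 1: Nadia 205, Amara 248, Theo 310, Carlos 25, Ivan 190. Eliminate Carlos.
Round 2: Nadia 205, Amara 248, Theo 310, Ivan 215. Eliminate Nadia.
Round 3: Amara 248, Theo 310, Ivan 420. Eliminate Amara.
Round 4: Theo 310, Ivan 668. Ivan has a majority.

Ivan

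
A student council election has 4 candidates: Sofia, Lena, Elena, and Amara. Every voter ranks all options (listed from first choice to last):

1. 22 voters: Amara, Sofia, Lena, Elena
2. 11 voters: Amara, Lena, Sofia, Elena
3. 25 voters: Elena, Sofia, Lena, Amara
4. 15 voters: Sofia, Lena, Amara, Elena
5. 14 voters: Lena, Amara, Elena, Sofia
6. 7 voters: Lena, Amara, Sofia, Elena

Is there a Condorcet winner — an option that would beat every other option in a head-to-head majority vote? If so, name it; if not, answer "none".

Checking pairwise contests:
Amara beats Sofia 54–40.
Sofia beats Lena 62–32.
Sofia beats Elena 55–39.
Lena beats Amara 61–33.
Every option loses at least one head-to-head, so there is no Condorcet winner.

none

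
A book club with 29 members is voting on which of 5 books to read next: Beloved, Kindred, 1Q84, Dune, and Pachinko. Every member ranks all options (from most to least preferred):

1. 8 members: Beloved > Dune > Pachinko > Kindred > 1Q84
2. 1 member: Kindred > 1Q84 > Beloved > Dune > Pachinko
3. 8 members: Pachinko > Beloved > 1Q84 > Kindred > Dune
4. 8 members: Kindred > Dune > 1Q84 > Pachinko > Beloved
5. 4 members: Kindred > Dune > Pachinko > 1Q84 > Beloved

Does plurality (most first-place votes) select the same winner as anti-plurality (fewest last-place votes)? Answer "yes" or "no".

yes

Plurality — first-place votes: Beloved 8, Kindred 13, 1Q84 0, Dune 0, Pachinko 8. Winner: Kindred.
Anti-plurality — last-place votes: Beloved 12, Kindred 0, 1Q84 8, Dune 8, Pachinko 1. Winner: Kindred.
The two methods agree.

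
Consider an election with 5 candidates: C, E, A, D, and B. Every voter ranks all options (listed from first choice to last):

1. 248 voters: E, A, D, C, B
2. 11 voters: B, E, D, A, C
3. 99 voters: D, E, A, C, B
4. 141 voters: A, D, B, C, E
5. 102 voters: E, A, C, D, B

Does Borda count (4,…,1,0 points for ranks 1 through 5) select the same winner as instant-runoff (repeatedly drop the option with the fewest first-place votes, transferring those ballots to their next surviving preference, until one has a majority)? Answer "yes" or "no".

Borda — scores: C 692, E 1730, A 1823, D 1439, B 326. Winner: A.
Instant-runoff — R1 C 0, E 350, A 141, D 99, B 11 (E winner). Winner: E.
The two methods disagree.

no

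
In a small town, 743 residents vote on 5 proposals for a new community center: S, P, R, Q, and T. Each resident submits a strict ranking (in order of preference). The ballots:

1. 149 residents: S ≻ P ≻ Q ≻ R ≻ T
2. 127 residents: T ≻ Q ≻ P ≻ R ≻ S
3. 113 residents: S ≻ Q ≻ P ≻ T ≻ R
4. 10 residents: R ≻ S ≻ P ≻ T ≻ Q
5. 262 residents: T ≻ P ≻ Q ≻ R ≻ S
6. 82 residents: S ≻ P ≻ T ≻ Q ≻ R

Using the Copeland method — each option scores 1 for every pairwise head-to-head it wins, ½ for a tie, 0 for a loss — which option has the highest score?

T

S: loses to P, R, Q, and T → score 0.
P: beats S, R, and Q; loses to T → score 3.
R: beats S; loses to P, Q, and T → score 1.
Q: beats S and R; loses to P and T → score 2.
T: beats S, P, R, and Q → score 4.
T has the best pairwise record.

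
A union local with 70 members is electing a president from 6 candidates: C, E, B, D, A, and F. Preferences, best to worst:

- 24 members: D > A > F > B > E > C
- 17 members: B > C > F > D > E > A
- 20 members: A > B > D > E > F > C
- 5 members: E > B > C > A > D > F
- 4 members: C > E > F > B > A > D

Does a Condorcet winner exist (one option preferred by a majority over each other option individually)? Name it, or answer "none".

none

Checking pairwise contests:
E beats C 49–21.
B beats E 61–9.
A beats B 44–26.
B beats D 46–24.
D beats A 41–29.
B beats F 42–28.
Every option loses at least one head-to-head, so there is no Condorcet winner.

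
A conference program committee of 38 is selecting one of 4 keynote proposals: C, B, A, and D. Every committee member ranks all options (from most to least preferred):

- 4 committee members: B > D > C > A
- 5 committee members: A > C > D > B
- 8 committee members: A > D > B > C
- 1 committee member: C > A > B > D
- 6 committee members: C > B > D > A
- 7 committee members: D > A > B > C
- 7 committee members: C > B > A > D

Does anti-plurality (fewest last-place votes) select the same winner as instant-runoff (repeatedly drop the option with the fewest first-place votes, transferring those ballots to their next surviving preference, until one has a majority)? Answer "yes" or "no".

Anti-plurality — last-place votes: C 15, B 5, A 10, D 8. Winner: B.
Instant-runoff — R1 C 14, B 4, A 13, D 7 (B out); R2 C 14, A 13, D 11 (D out); R3 C 18, A 20 (A winner). Winner: A.
The two methods disagree.

no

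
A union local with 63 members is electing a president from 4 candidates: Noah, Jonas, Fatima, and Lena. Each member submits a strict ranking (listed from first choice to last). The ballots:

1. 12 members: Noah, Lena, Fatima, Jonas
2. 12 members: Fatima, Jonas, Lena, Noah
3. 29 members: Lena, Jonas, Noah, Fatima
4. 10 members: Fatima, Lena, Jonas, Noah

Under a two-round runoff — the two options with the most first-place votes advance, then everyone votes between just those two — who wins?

Round 1 first-place votes: Noah 12, Jonas 0, Fatima 22, Lena 29.
Lena and Fatima advance.
Runoff: Lena is preferred to Fatima by 41 voters; Fatima by 22.
Lena wins the runoff.

Lena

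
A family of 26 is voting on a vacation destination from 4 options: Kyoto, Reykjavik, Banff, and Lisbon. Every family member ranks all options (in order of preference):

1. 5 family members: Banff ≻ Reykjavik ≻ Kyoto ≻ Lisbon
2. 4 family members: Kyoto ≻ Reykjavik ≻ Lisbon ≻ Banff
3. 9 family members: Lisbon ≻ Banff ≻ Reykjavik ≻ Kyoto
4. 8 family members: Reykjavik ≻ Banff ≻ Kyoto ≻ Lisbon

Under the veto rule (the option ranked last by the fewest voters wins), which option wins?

Last-place votes: Kyoto 9, Reykjavik 0, Banff 4, Lisbon 13.
Reykjavik is ranked last by the fewest voters, so Reykjavik wins.

Reykjavik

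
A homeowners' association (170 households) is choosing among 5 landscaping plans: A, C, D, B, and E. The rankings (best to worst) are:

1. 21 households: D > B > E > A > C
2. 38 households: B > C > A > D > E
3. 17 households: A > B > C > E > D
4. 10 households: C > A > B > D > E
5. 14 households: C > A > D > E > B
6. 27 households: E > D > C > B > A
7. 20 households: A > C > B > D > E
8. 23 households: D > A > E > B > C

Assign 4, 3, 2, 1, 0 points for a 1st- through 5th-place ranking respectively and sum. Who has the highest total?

A: 21·1 + 38·2 + 17·4 + 10·3 + 14·3 + 27·0 + 20·4 + 23·3 = 386
C: 21·0 + 38·3 + 17·2 + 10·4 + 14·4 + 27·2 + 20·3 + 23·0 = 358
D: 21·4 + 38·1 + 17·0 + 10·1 + 14·2 + 27·3 + 20·1 + 23·4 = 353
B: 21·3 + 38·4 + 17·3 + 10·2 + 14·0 + 27·1 + 20·2 + 23·1 = 376
E: 21·2 + 38·0 + 17·1 + 10·0 + 14·1 + 27·4 + 20·0 + 23·2 = 227
A has the highest Borda score (386).

A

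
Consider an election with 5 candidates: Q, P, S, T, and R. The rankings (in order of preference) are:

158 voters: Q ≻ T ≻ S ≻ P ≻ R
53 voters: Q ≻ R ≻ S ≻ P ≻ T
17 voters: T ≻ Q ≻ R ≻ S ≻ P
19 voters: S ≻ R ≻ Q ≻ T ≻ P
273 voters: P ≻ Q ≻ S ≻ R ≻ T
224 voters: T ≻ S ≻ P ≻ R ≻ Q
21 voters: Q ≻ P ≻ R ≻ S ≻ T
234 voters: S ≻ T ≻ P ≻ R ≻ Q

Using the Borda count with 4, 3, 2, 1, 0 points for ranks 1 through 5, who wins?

Q: 158·4 + 53·4 + 17·3 + 19·2 + 273·3 + 224·0 + 21·4 + 234·0 = 1836
P: 158·1 + 53·1 + 17·0 + 19·0 + 273·4 + 224·2 + 21·3 + 234·2 = 2282
S: 158·2 + 53·2 + 17·1 + 19·4 + 273·2 + 224·3 + 21·1 + 234·4 = 2690
T: 158·3 + 53·0 + 17·4 + 19·1 + 273·0 + 224·4 + 21·0 + 234·3 = 2159
R: 158·0 + 53·3 + 17·2 + 19·3 + 273·1 + 224·1 + 21·2 + 234·1 = 1023
S has the highest Borda score (2690).

S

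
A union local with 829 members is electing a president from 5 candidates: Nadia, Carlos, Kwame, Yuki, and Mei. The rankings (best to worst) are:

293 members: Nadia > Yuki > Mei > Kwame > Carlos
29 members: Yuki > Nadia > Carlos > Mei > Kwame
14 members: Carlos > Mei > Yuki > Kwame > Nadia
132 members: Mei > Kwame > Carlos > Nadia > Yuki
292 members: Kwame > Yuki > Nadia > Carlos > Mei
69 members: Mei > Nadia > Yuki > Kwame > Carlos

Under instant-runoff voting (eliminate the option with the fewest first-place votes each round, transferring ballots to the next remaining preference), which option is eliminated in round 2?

Round 1: Nadia 293, Carlos 14, Kwame 292, Yuki 29, Mei 201. Eliminate Carlos.
Round 2: Nadia 293, Kwame 292, Yuki 29, Mei 215. Eliminate Yuki.

Yuki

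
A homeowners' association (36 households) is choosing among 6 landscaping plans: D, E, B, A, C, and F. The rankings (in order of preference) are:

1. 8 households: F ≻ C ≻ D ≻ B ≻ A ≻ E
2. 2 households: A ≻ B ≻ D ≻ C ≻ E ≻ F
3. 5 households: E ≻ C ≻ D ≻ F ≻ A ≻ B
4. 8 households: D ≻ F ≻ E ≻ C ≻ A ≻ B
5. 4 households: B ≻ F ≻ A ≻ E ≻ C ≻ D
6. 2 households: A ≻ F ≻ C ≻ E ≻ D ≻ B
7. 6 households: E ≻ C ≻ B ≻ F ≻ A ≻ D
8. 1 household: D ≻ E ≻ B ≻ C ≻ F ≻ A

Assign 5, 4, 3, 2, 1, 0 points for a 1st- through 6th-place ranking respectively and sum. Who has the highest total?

F

D: 8·3 + 2·3 + 5·3 + 8·5 + 4·0 + 2·1 + 6·0 + 1·5 = 92
E: 8·0 + 2·1 + 5·5 + 8·3 + 4·2 + 2·2 + 6·5 + 1·4 = 97
B: 8·2 + 2·4 + 5·0 + 8·0 + 4·5 + 2·0 + 6·3 + 1·3 = 65
A: 8·1 + 2·5 + 5·1 + 8·1 + 4·3 + 2·5 + 6·1 + 1·0 = 59
C: 8·4 + 2·2 + 5·4 + 8·2 + 4·1 + 2·3 + 6·4 + 1·2 = 108
F: 8·5 + 2·0 + 5·2 + 8·4 + 4·4 + 2·4 + 6·2 + 1·1 = 119
F has the highest Borda score (119).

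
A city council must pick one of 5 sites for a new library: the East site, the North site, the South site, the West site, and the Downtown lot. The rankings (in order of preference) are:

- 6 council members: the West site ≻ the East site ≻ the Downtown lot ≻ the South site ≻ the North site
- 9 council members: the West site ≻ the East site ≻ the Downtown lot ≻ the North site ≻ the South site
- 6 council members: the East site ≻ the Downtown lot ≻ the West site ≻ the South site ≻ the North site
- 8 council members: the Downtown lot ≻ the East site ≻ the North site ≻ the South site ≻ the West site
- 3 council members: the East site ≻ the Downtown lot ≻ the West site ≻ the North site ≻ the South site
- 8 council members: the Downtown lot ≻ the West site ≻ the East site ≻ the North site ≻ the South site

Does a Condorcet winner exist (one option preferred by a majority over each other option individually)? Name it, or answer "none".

Checking pairwise contests:
the West site beats the East site 23–17.
the East site beats the North site 40–0.
the East site beats the South site 40–0.
the Downtown lot beats the West site 25–15.
the East site beats the Downtown lot 24–16.
Every option loses at least one head-to-head, so there is no Condorcet winner.

none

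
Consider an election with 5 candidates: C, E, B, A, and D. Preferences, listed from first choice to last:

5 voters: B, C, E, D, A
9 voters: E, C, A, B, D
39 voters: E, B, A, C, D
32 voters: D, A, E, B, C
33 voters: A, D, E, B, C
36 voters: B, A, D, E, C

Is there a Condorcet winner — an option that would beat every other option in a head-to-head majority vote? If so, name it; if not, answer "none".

none

Checking pairwise contests:
E beats C 149–5.
A beats E 101–53.
E beats B 113–41.
B beats A 80–74.
B beats D 89–65.
Every option loses at least one head-to-head, so there is no Condorcet winner.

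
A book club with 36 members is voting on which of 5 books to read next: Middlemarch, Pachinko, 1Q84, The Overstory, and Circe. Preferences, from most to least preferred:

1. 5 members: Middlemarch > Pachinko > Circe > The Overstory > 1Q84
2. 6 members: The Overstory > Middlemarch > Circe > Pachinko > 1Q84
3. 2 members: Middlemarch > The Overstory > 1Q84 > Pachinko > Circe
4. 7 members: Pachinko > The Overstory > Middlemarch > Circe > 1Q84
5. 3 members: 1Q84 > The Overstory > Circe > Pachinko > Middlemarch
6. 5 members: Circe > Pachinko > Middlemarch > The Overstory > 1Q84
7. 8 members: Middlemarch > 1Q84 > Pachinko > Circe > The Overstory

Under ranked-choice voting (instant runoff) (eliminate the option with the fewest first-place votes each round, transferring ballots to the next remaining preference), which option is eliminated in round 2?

Circe

Round 1: Middlemarch 15, Pachinko 7, 1Q84 3, The Overstory 6, Circe 5. Eliminate 1Q84.
Round 2: Middlemarch 15, Pachinko 7, The Overstory 9, Circe 5. Eliminate Circe.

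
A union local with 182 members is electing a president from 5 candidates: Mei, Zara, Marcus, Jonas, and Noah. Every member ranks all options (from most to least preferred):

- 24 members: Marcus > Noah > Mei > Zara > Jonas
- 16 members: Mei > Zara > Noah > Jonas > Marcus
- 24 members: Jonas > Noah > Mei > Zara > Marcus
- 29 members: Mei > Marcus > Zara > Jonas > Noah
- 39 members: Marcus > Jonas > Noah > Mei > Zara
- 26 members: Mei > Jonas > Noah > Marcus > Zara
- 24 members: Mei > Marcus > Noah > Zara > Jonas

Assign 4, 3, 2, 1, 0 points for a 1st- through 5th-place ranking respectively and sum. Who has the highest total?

Mei

Mei: 24·2 + 16·4 + 24·2 + 29·4 + 39·1 + 26·4 + 24·4 = 515
Zara: 24·1 + 16·3 + 24·1 + 29·2 + 39·0 + 26·0 + 24·1 = 178
Marcus: 24·4 + 16·0 + 24·0 + 29·3 + 39·4 + 26·1 + 24·3 = 437
Jonas: 24·0 + 16·1 + 24·4 + 29·1 + 39·3 + 26·3 + 24·0 = 336
Noah: 24·3 + 16·2 + 24·3 + 29·0 + 39·2 + 26·2 + 24·2 = 354
Mei has the highest Borda score (515).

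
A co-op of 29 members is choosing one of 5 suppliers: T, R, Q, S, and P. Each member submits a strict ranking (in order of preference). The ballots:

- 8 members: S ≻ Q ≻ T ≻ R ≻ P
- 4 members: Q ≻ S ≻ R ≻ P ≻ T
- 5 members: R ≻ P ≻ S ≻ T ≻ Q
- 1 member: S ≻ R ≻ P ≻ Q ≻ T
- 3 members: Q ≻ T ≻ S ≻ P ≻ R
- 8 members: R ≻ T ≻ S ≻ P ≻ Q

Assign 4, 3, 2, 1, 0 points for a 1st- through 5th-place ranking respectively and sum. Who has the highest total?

T: 8·2 + 4·0 + 5·1 + 1·0 + 3·3 + 8·3 = 54
R: 8·1 + 4·2 + 5·4 + 1·3 + 3·0 + 8·4 = 71
Q: 8·3 + 4·4 + 5·0 + 1·1 + 3·4 + 8·0 = 53
S: 8·4 + 4·3 + 5·2 + 1·4 + 3·2 + 8·2 = 80
P: 8·0 + 4·1 + 5·3 + 1·2 + 3·1 + 8·1 = 32
S has the highest Borda score (80).

S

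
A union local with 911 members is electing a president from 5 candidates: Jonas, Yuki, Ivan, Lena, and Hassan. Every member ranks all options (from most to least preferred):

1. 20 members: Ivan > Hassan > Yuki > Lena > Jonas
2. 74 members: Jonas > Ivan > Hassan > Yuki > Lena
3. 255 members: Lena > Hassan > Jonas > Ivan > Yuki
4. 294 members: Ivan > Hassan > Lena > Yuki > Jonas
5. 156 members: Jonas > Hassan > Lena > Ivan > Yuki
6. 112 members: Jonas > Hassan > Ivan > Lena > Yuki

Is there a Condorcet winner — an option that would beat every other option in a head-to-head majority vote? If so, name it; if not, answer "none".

Hassan

Hassan vs Jonas: 569–342 for Hassan.
Hassan vs Yuki: 911–0 for Hassan.
Hassan vs Ivan: 523–388 for Hassan.
Hassan vs Lena: 656–255 for Hassan.
Hassan beats every other option head-to-head.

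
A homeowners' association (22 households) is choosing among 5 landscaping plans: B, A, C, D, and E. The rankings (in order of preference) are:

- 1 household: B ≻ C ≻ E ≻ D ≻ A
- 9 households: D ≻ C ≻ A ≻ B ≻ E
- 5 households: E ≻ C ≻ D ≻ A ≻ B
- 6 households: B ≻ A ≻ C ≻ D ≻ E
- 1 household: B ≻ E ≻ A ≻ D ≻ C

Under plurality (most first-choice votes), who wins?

D

First-place votes: B 8, A 0, C 0, D 9, E 5.
D has the most first-place votes.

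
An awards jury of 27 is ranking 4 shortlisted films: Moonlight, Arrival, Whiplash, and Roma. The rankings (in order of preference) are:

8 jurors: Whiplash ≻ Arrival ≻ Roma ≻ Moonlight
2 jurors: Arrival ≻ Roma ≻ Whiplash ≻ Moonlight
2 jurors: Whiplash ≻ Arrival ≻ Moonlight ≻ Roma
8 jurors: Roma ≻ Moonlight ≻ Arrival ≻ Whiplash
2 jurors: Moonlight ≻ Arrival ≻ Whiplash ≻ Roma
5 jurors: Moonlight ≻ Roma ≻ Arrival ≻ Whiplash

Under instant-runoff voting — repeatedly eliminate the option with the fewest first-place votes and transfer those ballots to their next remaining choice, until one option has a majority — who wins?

Round 1: Moonlight 7, Arrival 2, Whiplash 10, Roma 8. Eliminate Arrival.
Round 2: Moonlight 7, Whiplash 10, Roma 10. Eliminate Moonlight.
Round 3: Whiplash 12, Roma 15. Roma has a majority.

Roma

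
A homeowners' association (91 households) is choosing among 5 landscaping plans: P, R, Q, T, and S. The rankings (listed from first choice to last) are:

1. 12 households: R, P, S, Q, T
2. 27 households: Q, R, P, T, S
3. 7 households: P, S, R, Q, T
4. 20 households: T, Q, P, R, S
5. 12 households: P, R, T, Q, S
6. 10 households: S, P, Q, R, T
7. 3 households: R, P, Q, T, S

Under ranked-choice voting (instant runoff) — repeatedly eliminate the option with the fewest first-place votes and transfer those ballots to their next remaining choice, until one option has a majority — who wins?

Round 1: P 19, R 15, Q 27, T 20, S 10. Eliminate S.
Round 2: P 29, R 15, Q 27, T 20. Eliminate R.
Round 3: P 44, Q 27, T 20. Eliminate T.
Round 4: P 44, Q 47. Q has a majority.

Q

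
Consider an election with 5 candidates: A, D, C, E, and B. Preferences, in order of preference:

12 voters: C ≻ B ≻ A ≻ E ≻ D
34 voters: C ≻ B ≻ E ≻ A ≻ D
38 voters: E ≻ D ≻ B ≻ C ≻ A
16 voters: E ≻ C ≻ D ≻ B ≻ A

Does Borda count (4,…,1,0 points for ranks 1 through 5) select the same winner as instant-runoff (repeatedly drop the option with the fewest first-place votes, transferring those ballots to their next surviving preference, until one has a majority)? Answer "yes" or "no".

yes

Borda — scores: A 58, D 146, C 270, E 296, B 230. Winner: E.
Instant-runoff — R1 A 0, D 0, C 46, E 54, B 0 (E winner). Winner: E.
The two methods agree.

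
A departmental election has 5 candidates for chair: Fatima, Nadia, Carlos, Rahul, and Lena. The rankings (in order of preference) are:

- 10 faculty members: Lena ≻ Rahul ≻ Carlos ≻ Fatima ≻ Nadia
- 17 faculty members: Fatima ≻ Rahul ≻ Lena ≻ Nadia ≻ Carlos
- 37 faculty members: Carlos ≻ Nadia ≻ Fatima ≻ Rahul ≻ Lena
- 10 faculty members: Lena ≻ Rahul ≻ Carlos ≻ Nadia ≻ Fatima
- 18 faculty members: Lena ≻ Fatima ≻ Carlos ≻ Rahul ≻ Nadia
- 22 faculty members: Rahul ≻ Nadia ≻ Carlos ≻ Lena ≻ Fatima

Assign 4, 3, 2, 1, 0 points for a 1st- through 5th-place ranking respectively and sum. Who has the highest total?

Fatima: 10·1 + 17·4 + 37·2 + 10·0 + 18·3 + 22·0 = 206
Nadia: 10·0 + 17·1 + 37·3 + 10·1 + 18·0 + 22·3 = 204
Carlos: 10·2 + 17·0 + 37·4 + 10·2 + 18·2 + 22·2 = 268
Rahul: 10·3 + 17·3 + 37·1 + 10·3 + 18·1 + 22·4 = 254
Lena: 10·4 + 17·2 + 37·0 + 10·4 + 18·4 + 22·1 = 208
Carlos has the highest Borda score (268).

Carlos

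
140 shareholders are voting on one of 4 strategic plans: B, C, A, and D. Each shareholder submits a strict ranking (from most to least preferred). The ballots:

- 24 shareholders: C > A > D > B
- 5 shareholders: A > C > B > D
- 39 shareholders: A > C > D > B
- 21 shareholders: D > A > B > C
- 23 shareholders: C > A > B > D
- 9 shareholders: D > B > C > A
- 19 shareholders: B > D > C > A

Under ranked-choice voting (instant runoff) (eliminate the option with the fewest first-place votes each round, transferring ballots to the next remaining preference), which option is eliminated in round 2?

A

Round 1: B 19, C 47, A 44, D 30. Eliminate B.
Round 2: C 47, A 44, D 49. Eliminate A.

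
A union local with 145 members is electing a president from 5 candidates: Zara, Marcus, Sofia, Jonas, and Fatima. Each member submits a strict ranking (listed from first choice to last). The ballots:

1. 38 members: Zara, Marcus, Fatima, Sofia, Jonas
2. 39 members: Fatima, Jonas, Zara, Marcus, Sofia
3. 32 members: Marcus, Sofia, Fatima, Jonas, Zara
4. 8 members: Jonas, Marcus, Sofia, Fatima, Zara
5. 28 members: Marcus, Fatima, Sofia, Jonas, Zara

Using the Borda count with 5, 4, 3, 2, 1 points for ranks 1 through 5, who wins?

Zara: 38·5 + 39·3 + 32·1 + 8·1 + 28·1 = 375
Marcus: 38·4 + 39·2 + 32·5 + 8·4 + 28·5 = 562
Sofia: 38·2 + 39·1 + 32·4 + 8·3 + 28·3 = 351
Jonas: 38·1 + 39·4 + 32·2 + 8·5 + 28·2 = 354
Fatima: 38·3 + 39·5 + 32·3 + 8·2 + 28·4 = 533
Marcus has the highest Borda score (562).

Marcus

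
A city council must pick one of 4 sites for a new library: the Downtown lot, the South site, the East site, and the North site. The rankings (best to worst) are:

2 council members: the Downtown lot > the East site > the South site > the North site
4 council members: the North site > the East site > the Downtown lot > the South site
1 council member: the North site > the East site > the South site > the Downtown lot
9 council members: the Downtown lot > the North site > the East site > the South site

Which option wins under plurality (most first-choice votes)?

First-place votes: the Downtown lot 11, the South site 0, the East site 0, the North site 5.
the Downtown lot has the most first-place votes.

the Downtown lot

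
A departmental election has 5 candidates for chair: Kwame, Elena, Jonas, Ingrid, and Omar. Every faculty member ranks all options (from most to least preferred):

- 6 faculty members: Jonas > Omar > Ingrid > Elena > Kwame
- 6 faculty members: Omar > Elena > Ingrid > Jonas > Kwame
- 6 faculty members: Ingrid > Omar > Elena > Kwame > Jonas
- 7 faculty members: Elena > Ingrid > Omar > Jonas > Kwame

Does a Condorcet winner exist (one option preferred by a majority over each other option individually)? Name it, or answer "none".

Checking pairwise contests:
Elena beats Kwame 25–0.
Omar beats Elena 18–7.
Elena beats Jonas 19–6.
Elena beats Ingrid 13–12.
Ingrid beats Omar 13–12.
Every option loses at least one head-to-head, so there is no Condorcet winner.

none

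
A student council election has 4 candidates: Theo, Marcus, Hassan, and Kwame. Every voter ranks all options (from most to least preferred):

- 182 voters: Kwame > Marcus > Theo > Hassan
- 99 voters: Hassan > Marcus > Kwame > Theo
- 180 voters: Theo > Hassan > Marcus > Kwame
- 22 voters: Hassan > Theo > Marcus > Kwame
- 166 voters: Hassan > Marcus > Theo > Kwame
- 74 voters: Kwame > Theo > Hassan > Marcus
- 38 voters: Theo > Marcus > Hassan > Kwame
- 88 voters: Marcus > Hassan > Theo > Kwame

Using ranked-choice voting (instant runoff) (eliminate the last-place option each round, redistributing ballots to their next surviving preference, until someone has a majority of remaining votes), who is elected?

Hassan

Round 1: Theo 218, Marcus 88, Hassan 287, Kwame 256. Eliminate Marcus.
Round 2: Theo 218, Hassan 375, Kwame 256. Eliminate Theo.
Round 3: Hassan 593, Kwame 256. Hassan has a majority.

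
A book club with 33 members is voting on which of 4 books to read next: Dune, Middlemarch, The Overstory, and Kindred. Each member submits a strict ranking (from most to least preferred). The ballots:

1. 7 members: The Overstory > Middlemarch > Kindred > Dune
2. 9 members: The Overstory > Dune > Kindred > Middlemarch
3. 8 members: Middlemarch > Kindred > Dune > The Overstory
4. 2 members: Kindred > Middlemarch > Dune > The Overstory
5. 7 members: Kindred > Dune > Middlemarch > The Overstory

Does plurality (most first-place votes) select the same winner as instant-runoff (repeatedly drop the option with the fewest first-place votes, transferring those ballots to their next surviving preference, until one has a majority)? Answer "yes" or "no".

Plurality — first-place votes: Dune 0, Middlemarch 8, The Overstory 16, Kindred 9. Winner: The Overstory.
Instant-runoff — R1 Dune 0, Middlemarch 8, The Overstory 16, Kindred 9 (Dune out); R2 Middlemarch 8, The Overstory 16, Kindred 9 (Middlemarch out); R3 The Overstory 16, Kindred 17 (Kindred winner). Winner: Kindred.
The two methods disagree.

no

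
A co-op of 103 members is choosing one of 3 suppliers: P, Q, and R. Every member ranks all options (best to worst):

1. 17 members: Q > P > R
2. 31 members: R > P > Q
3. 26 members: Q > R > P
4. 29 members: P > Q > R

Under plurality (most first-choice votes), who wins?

Q

First-place votes: P 29, Q 43, R 31.
Q has the most first-place votes.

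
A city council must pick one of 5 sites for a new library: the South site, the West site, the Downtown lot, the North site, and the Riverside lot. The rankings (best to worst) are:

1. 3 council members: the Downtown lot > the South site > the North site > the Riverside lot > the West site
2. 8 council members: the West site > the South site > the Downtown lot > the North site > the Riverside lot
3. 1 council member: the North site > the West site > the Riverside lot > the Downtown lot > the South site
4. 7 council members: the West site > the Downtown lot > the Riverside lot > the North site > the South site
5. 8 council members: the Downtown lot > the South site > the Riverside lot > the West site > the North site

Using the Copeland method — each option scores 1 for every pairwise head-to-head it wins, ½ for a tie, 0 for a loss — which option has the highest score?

the South site: beats the North site and the Riverside lot; loses to the West site and the Downtown lot → score 2.
the West site: beats the South site, the Downtown lot, the North site, and the Riverside lot → score 4.
the Downtown lot: beats the South site, the North site, and the Riverside lot; loses to the West site → score 3.
the North site: loses to the South site, the West site, the Downtown lot, and the Riverside lot → score 0.
the Riverside lot: beats the North site; loses to the South site, the West site, and the Downtown lot → score 1.
the West site has the best pairwise record.

the West site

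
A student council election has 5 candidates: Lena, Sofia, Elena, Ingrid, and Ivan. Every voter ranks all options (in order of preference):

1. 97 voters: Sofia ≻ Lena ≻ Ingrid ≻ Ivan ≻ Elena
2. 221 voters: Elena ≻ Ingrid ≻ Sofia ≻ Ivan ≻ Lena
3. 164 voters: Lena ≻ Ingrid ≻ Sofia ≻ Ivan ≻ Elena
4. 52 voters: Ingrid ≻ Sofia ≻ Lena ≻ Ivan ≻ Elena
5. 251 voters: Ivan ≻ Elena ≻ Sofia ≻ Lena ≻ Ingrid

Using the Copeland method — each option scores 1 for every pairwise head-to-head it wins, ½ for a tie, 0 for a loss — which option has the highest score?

Elena

Lena: beats Ingrid; loses to Sofia, Elena, and Ivan → score 1.
Sofia: beats Lena and Ivan; loses to Elena and Ingrid → score 2.
Elena: beats Lena, Sofia, and Ingrid; loses to Ivan → score 3.
Ingrid: beats Sofia and Ivan; loses to Lena and Elena → score 2.
Ivan: beats Lena and Elena; loses to Sofia and Ingrid → score 2.
Elena has the best pairwise record.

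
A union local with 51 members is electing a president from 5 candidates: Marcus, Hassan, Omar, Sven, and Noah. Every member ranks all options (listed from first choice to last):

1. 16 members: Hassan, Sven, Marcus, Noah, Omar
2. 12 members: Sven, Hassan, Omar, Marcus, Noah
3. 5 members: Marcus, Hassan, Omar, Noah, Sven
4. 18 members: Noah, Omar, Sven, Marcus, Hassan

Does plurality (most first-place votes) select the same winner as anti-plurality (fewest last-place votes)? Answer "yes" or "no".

no

Plurality — first-place votes: Marcus 5, Hassan 16, Omar 0, Sven 12, Noah 18. Winner: Noah.
Anti-plurality — last-place votes: Marcus 0, Hassan 18, Omar 16, Sven 5, Noah 12. Winner: Marcus.
The two methods disagree.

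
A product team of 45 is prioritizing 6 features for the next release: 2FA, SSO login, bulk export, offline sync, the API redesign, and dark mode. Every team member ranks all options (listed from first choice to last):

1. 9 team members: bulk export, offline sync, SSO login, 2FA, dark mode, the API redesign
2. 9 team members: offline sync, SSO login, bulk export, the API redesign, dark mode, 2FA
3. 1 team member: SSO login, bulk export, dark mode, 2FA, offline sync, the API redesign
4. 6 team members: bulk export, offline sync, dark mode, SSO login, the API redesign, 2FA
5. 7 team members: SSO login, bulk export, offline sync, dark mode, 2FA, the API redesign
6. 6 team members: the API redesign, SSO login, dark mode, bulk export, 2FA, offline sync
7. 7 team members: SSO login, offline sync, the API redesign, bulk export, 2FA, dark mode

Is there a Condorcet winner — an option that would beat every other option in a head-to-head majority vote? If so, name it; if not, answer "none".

Checking pairwise contests:
SSO login beats 2FA 45–0.
offline sync beats SSO login 24–21.
SSO login beats bulk export 30–15.
bulk export beats offline sync 29–16.
SSO login beats the API redesign 39–6.
SSO login beats dark mode 39–6.
Every option loses at least one head-to-head, so there is no Condorcet winner.

none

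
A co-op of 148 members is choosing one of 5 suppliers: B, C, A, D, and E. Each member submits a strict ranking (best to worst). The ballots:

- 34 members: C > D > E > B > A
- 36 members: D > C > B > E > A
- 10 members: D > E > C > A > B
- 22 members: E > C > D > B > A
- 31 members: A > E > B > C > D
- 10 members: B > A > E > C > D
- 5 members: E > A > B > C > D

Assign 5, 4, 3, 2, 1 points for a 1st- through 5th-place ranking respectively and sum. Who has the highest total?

B: 34·2 + 36·3 + 10·1 + 22·2 + 31·3 + 10·5 + 5·3 = 388
C: 34·5 + 36·4 + 10·3 + 22·4 + 31·2 + 10·2 + 5·2 = 524
A: 34·1 + 36·1 + 10·2 + 22·1 + 31·5 + 10·4 + 5·4 = 327
D: 34·4 + 36·5 + 10·5 + 22·3 + 31·1 + 10·1 + 5·1 = 478
E: 34·3 + 36·2 + 10·4 + 22·5 + 31·4 + 10·3 + 5·5 = 503
C has the highest Borda score (524).

C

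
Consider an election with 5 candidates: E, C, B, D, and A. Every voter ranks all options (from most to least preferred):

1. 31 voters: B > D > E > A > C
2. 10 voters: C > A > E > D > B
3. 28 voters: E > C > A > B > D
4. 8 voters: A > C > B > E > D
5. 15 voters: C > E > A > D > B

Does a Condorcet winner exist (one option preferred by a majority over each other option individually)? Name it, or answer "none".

E

E vs C: 59–33 for E.
E vs B: 53–39 for E.
E vs D: 61–31 for E.
E vs A: 74–18 for E.
E beats every other option head-to-head.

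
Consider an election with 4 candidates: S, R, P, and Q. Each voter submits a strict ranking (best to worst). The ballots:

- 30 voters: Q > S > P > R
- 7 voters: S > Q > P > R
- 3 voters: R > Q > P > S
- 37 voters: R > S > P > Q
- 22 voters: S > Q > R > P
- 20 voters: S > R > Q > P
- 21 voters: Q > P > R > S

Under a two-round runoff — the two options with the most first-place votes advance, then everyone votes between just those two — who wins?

S

Round 1 first-place votes: S 49, R 40, P 0, Q 51.
Q and S advance.
Runoff: Q is preferred to S by 54 voters; S by 86.
S wins the runoff.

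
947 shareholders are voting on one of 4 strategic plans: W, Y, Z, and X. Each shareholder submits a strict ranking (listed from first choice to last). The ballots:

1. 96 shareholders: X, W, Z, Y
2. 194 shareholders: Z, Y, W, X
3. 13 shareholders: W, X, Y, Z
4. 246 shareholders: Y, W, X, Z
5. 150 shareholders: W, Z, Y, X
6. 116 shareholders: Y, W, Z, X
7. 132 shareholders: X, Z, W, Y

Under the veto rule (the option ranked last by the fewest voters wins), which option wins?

Last-place votes: W 0, Y 228, Z 259, X 460.
W is ranked last by the fewest voters, so W wins.

W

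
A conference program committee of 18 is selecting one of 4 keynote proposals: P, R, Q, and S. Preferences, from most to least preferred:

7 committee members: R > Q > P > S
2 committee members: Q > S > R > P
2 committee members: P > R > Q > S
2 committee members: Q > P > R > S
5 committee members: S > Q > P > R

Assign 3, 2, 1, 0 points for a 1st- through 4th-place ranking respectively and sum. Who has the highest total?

Q

P: 7·1 + 2·0 + 2·3 + 2·2 + 5·1 = 22
R: 7·3 + 2·1 + 2·2 + 2·1 + 5·0 = 29
Q: 7·2 + 2·3 + 2·1 + 2·3 + 5·2 = 38
S: 7·0 + 2·2 + 2·0 + 2·0 + 5·3 = 19
Q has the highest Borda score (38).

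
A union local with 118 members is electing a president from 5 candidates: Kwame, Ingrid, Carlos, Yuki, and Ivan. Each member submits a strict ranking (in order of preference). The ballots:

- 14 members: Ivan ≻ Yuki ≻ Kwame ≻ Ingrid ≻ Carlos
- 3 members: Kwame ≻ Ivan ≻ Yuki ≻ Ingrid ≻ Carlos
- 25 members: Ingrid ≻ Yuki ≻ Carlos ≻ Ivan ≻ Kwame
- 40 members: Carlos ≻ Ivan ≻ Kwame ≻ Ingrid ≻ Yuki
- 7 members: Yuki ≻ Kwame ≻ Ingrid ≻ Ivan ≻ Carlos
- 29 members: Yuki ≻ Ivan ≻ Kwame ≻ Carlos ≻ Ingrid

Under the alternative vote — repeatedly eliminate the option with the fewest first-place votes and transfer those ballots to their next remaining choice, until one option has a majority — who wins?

Round 1: Kwame 3, Ingrid 25, Carlos 40, Yuki 36, Ivan 14. Eliminate Kwame.
Round 2: Ingrid 25, Carlos 40, Yuki 36, Ivan 17. Eliminate Ivan.
Round 3: Ingrid 25, Carlos 40, Yuki 53. Eliminate Ingrid.
Round 4: Carlos 40, Yuki 78. Yuki has a majority.

Yuki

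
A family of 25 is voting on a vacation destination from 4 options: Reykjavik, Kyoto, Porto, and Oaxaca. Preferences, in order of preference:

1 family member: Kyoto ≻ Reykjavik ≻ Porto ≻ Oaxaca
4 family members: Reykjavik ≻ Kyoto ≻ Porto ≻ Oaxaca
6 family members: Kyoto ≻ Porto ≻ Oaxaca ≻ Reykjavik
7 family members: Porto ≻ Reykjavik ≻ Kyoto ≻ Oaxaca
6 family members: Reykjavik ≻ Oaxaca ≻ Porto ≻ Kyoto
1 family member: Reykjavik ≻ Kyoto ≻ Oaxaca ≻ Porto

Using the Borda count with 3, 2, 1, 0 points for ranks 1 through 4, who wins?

Reykjavik: 1·2 + 4·3 + 6·0 + 7·2 + 6·3 + 1·3 = 49
Kyoto: 1·3 + 4·2 + 6·3 + 7·1 + 6·0 + 1·2 = 38
Porto: 1·1 + 4·1 + 6·2 + 7·3 + 6·1 + 1·0 = 44
Oaxaca: 1·0 + 4·0 + 6·1 + 7·0 + 6·2 + 1·1 = 19
Reykjavik has the highest Borda score (49).

Reykjavik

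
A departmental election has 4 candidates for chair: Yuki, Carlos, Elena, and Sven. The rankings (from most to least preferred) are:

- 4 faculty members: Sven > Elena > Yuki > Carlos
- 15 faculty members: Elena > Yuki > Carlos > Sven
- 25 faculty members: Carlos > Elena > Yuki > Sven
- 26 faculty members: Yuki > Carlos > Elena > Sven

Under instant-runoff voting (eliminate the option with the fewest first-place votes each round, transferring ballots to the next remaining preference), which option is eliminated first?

Round 1: Yuki 26, Carlos 25, Elena 15, Sven 4. Eliminate Sven.

Sven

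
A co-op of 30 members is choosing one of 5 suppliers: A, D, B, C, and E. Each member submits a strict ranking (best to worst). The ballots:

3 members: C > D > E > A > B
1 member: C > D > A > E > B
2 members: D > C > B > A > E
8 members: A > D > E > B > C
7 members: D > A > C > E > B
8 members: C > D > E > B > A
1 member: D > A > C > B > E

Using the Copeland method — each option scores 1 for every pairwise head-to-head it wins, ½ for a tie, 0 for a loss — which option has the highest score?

D

A: beats B, C, and E; loses to D → score 3.
D: beats A, B, C, and E → score 4.
B: loses to A, D, C, and E → score 0.
C: beats B and E; loses to A and D → score 2.
E: beats B; loses to A, D, and C → score 1.
D has the best pairwise record.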